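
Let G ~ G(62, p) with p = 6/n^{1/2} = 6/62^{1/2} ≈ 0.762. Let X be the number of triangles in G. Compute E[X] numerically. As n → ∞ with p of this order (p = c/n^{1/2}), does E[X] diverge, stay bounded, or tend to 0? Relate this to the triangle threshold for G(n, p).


Number of potential triangles: C(62, 3) = 37820.
Each occurs with probability p³ ≈ (0.762)³ ≈ 4.424521e-01.
By linearity: E[X] = C(62, 3)·p³ ≈ 37820 · 4.424521e-01 ≈ 16733.5367.
Since α = 1/2 < 1, p = c/n^{1/2} ≫ 1/n is above the triangle threshold p ~ 1/n. Asymptotically E[X] ~ (c³/6)·n^{3(1−α)} = (6³/6)·n^{1.5} → ∞; triangles are abundant w.h.p.

E[X] ≈ 16733.5367; in regime p = Θ(1/n^{1/2}) E[X] diverges (above the triangle threshold p ~ 1/n).


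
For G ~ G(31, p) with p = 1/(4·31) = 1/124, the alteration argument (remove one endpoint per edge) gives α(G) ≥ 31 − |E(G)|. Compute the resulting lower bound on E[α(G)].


E[|E(G)|] = C(31, 2)·p = 465 · (1/124) = 15/4.
E[α(G)] ≥ n − E[|E(G)|] = 31 − 15/4 = 109/4.
Numerically: ≈ 27.25000.
(This is only a lower bound; the true E[α(G)] may be larger.)

E[α(G)] ≥ 109/4 ≈ 27.25000.


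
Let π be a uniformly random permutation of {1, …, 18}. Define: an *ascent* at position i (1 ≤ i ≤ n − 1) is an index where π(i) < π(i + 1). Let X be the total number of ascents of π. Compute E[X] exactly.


Write X = Σ X_I over i = 1, …, 17, with X_I the indicator of one ascent.
There are 17 indicators.
For each fixed i, the pair (π(i), π(i+1)) is a uniformly random ordered pair of distinct values from {1, …, 18}; by symmetry P[π(i) < π(i+1)] = 1/2.
By linearity: E[X] = 17 · (1/2) = (18 − 1) · (1/2) = 17/2 ≈ 8.50000.

E[X] = 17/2 = 8.50000.


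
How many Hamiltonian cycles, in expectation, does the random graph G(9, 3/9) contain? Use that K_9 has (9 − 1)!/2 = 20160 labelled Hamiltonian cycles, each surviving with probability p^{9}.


K_9 has (9 − 1)!/2 = 20160 labelled Hamiltonian cycles.
For each such Hamiltonian cycle H, let X_H = 1 if all 9 edges of H are present in G. Then P[X_H = 1] = p^{9} = (1/3)^{9} = 1/19683.
By linearity: E[X] = Σ_H E[X_H] = 20160 · p^{9} = 20160 · 1/19683 = 2240/2187.
Numerically: E[X] ≈ 1.02.

E[X] = 20160 · (1/3)^{9} = 2240/2187 ≈ 1.02.


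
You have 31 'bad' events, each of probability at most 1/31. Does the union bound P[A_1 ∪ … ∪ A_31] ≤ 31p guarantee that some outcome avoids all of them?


Union bound: P[∪_{i=1}^{31} A_i] ≤ Σ_i P[A_i] ≤ 31·p = 31·(1/31) = 1.
Numerically: 1 ≈ 1.00000.
Is 1 < 1? NO.
Since the bound 1 is ≥ 1, the union bound is uninformative here; it does NOT by itself certify existence.

31·p = 1 ≈ 1.00000; existence NOT certified by the union bound.


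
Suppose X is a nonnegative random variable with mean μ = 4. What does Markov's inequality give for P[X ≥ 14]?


μ = E[X] = 4, a = 14.
Markov: P[X ≥ 14] ≤ μ/a = (4)/14 = 2/7.
Numerically: ≈ 0.285714.
(Since a = 14 > μ = 4.000000, the bound 2/7 is < 1 and informative.)

P[X ≥ 14] ≤ 2/7 ≈ 0.285714.


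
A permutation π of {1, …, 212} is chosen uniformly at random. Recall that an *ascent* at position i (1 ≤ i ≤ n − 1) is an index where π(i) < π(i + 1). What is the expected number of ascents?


Write X = Σ X_I over i = 1, …, 211, with X_I the indicator of one ascent.
There are 211 indicators.
For each fixed i, the pair (π(i), π(i+1)) is a uniformly random ordered pair of distinct values from {1, …, 212}; by symmetry P[π(i) < π(i+1)] = 1/2.
By linearity: E[X] = 211 · (1/2) = (212 − 1) · (1/2) = 211/2 ≈ 105.5000.

E[X] = 211/2 = 105.5000.


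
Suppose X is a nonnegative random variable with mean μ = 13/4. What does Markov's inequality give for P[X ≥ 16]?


μ = E[X] = 13/4, a = 16.
Markov: P[X ≥ 16] ≤ μ/a = (13/4)/16 = 13/64.
Numerically: ≈ 0.203125.
(Since a = 16 > μ = 3.250000, the bound 13/64 is < 1 and informative.)

P[X ≥ 16] ≤ 13/64 ≈ 0.203125.


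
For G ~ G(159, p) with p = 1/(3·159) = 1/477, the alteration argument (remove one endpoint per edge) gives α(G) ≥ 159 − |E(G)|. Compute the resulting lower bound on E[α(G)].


E[|E(G)|] = C(159, 2)·p = 12561 · (1/477) = 79/3.
E[α(G)] ≥ n − E[|E(G)|] = 159 − 79/3 = 398/3.
Numerically: ≈ 132.667.
(This is only a lower bound; the true E[α(G)] may be larger.)

E[α(G)] ≥ 398/3 ≈ 132.667.


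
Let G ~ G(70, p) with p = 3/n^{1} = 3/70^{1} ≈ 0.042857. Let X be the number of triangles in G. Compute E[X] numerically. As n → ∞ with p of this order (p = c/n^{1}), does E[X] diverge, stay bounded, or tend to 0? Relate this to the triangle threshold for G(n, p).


Number of potential triangles: C(70, 3) = 54740.
Each occurs with probability p³ ≈ (0.042857)³ ≈ 7.8717201e-05.
By linearity: E[X] = C(70, 3)·p³ ≈ 54740 · 7.8717201e-05 ≈ 4.30898.
Here α = 1, so p = 3/n is exactly at the triangle threshold p ~ 1/n. Asymptotically E[X] → c³/6 = 3³/6 = 9/2 ≈ 4.50000, a bounded constant. In this regime the triangle count is asymptotically Poisson(c³/6).

E[X] ≈ 4.30898; in regime p = Θ(1/n^{1}) E[X] stays bounded (at the triangle threshold p ~ 1/n).


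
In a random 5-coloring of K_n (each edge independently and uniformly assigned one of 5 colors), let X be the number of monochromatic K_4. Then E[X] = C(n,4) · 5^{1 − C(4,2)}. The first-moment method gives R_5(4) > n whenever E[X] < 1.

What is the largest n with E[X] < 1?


We need C(n, 4) · 5^{1 − 6} < 1, i.e. C(n, 4) < 5^{6 − 1} = 3125.
Check values of n near the boundary:
  n = 16: C(16, 4) = 1820; 1820 < 3125? YES
  n = 17: C(17, 4) = 2380; 2380 < 3125? YES
  n = 18: C(18, 4) = 3060; 3060 < 3125? YES
  n = 19: C(19, 4) = 3876; 3876 < 3125? NO
  n = 20: C(20, 4) = 4845; 4845 < 3125? NO
The largest n with C(n, 4) < 3125 is n = 18 (where E[X] = 612/625 ≈ 0.9792000). Hence R_5(4) > 18, i.e. R_5(4) ≥ 19.

Largest n = 18; hence R_5(4) > 18.


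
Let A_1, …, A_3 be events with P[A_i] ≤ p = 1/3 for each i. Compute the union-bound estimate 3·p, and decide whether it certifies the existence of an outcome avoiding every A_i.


Union bound: P[∪_{i=1}^{3} A_i] ≤ Σ_i P[A_i] ≤ 3·p = 3·(1/3) = 1.
Numerically: 1 ≈ 1.00000.
Is 1 < 1? NO.
Since the bound 1 is ≥ 1, the union bound is uninformative here; it does NOT by itself certify existence.

3·p = 1 ≈ 1.00000; existence NOT certified by the union bound.


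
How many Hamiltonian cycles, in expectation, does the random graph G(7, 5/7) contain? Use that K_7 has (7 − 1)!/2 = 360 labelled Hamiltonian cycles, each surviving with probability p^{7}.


K_7 has (7 − 1)!/2 = 360 labelled Hamiltonian cycles.
For each such Hamiltonian cycle H, let X_H = 1 if all 7 edges of H are present in G. Then P[X_H = 1] = p^{7} = (5/7)^{7} = 78125/823543.
By linearity of expectation: E[X] = Σ_H E[X_H] = 360 · p^{7} = 360 · 78125/823543 = 28125000/823543.
Numerically: E[X] ≈ 34.15.

E[X] = 360 · (5/7)^{7} = 28125000/823543 ≈ 34.15.


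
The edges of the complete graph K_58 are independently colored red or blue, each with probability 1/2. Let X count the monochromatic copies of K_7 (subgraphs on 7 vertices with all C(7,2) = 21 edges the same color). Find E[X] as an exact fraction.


Let X = Σ_S X_S over the C(58, 7) = 300674088 subsets S of size 7, where X_S = 1 if the K_7 on S is monochromatic.
For a fixed S, the K_7 on S has C(7, 2) = 21 edges. P[all 21 edges red] = (1/2)^21, and likewise for blue, so P[monochromatic] = 2·(1/2)^21 = 2^{1 − 21} = 1/1048576.
By linearity of expectation: E[X] = C(58, 7) · 2^{1 − 21} = 300674088 · 1/1048576 = 37584261/131072.
Numerically: E[X] ≈ 286.745.

E[X] = C(58,7)·2^(1−C(7,2)) = 37584261/131072 ≈ 286.745.


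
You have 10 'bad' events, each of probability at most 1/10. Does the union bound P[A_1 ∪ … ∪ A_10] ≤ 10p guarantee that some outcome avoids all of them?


Union bound: P[∪_{i=1}^{10} A_i] ≤ Σ_i P[A_i] ≤ 10·p = 10·(1/10) = 1.
Numerically: 1 ≈ 1.00000.
Is 1 < 1? NO.
Since the bound 1 is ≥ 1, the union bound is uninformative here; it does NOT by itself certify existence.

10·p = 1 ≈ 1.00000; existence NOT certified by the union bound.


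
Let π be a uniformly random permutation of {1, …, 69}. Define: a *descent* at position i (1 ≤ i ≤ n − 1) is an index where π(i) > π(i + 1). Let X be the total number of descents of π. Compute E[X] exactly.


Write X = Σ X_I over i = 1, …, 68, with X_I the indicator of one descent.
There are 68 indicators.
For each fixed i, the pair (π(i), π(i+1)) is a uniformly random ordered pair of distinct values from {1, …, 69}; by symmetry P[π(i) > π(i+1)] = 1/2.
By linearity: E[X] = 68 · (1/2) = (69 − 1) · (1/2) = 34 ≈ 34.00000.

E[X] = 34 = 34.00000.


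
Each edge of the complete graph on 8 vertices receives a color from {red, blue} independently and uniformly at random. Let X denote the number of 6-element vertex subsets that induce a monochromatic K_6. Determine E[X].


Let X = Σ_S X_S over the C(8, 6) = 28 subsets S of size 6, where X_S = 1 if the K_6 on S is monochromatic.
For a fixed S, the K_6 on S has C(6, 2) = 15 edges. P[all 15 edges red] = (1/2)^15, and likewise for blue, so P[monochromatic] = 2·(1/2)^15 = 2^{1 − 15} = 1/16384.
Summing: E[X] = C(8, 6) · 2^{1 − 15} = 28 · 1/16384 = 7/4096.
Numerically: E[X] ≈ 0.001709.

E[X] = C(8,6)·2^(1−C(6,2)) = 7/4096 ≈ 0.001709.


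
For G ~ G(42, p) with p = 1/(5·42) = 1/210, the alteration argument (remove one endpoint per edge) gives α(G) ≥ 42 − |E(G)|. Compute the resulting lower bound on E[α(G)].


E[|E(G)|] = C(42, 2)·p = 861 · (1/210) = 41/10.
E[α(G)] ≥ n − E[|E(G)|] = 42 − 41/10 = 379/10.
Numerically: ≈ 37.900000.
(This is only a lower bound; the true E[α(G)] may be larger.)

E[α(G)] ≥ 379/10 ≈ 37.900000.


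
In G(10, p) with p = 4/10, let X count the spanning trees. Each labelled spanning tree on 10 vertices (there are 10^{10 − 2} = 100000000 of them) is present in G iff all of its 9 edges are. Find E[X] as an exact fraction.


K_10 has 10^{10 − 2} = 100000000 labelled spanning trees.
For each such spanning tree H, let X_H = 1 if all 9 edges of H are present in G. Then P[X_H = 1] = p^{9} = (2/5)^{9} = 512/1953125.
By linearity: E[X] = Σ_H E[X_H] = 100000000 · p^{9} = 100000000 · 512/1953125 = 131072/5.
Numerically: E[X] ≈ 26214.

E[X] = 100000000 · (2/5)^{9} = 131072/5 ≈ 26214.


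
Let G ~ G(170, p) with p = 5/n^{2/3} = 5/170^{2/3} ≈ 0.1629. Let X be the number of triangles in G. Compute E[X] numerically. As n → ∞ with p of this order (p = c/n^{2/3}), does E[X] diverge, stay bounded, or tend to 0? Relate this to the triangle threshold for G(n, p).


Number of potential triangles: C(170, 3) = 804440.
Each occurs with probability p³ ≈ (0.1629)³ ≈ 4.325260e-03.
By linearity: E[X] = C(170, 3)·p³ ≈ 804440 · 4.325260e-03 ≈ 3479.4118.
Since α = 2/3 < 1, p = c/n^{2/3} ≫ 1/n is above the triangle threshold p ~ 1/n. Asymptotically E[X] ~ (c³/6)·n^{3(1−α)} = (5³/6)·n^{1} → ∞; triangles are abundant w.h.p.

E[X] ≈ 3479.4118; in regime p = Θ(1/n^{2/3}) E[X] diverges (above the triangle threshold p ~ 1/n).


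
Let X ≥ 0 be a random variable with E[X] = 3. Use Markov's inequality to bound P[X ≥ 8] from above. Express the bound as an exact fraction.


μ = E[X] = 3, a = 8.
Markov: P[X ≥ 8] ≤ μ/a = (3)/8 = 3/8.
Numerically: ≈ 0.375000.
(Since a = 8 > μ = 3.000000, the bound 3/8 is < 1 and informative.)

P[X ≥ 8] ≤ 3/8 ≈ 0.375000.


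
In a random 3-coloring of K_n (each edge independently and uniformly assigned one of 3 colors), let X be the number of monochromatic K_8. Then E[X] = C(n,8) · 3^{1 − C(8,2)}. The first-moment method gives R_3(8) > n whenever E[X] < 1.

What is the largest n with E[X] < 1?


We need C(n, 8) · 3^{1 − 28} < 1, i.e. C(n, 8) < 3^{28 − 1} = 7625597484987.
Check values of n near the boundary:
  n = 153: C(153, 8) = 6183023199255; 6183023199255 < 7625597484987? YES
  n = 154: C(154, 8) = 6521818990995; 6521818990995 < 7625597484987? YES
  n = 155: C(155, 8) = 6876747915675; 6876747915675 < 7625597484987? YES
  n = 156: C(156, 8) = 7248464019225; 7248464019225 < 7625597484987? YES
  n = 157: C(157, 8) = 7637643295425; 7637643295425 < 7625597484987? NO
  n = 158: C(158, 8) = 8044984271181; 8044984271181 < 7625597484987? NO
  n = 159: C(159, 8) = 8471208603429; 8471208603429 < 7625597484987? NO
The largest n with C(n, 8) < 7625597484987 is n = 156 (where E[X] = 805384891025/847288609443 ≈ 0.950544). Hence R_3(8) > 156, i.e. R_3(8) ≥ 157.

Largest n = 156; hence R_3(8) > 156.


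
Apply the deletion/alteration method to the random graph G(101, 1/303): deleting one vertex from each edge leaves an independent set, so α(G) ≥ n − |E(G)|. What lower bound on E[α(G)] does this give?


E[|E(G)|] = C(101, 2)·p = 5050 · (1/303) = 50/3.
E[α(G)] ≥ n − E[|E(G)|] = 101 − 50/3 = 253/3.
Numerically: ≈ 84.33333.
(This is only a lower bound; the true E[α(G)] may be larger.)

E[α(G)] ≥ 253/3 ≈ 84.33333.


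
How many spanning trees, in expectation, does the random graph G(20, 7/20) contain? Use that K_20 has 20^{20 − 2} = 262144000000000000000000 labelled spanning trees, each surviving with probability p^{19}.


K_20 has 20^{20 − 2} = 262144000000000000000000 labelled spanning trees.
For each such spanning tree H, let X_H = 1 if all 19 edges of H are present in G. Then P[X_H = 1] = p^{19} = (7/20)^{19} = 11398895185373143/5242880000000000000000000.
By linearity of expectation: E[X] = Σ_H E[X_H] = 262144000000000000000000 · p^{19} = 262144000000000000000000 · 11398895185373143/5242880000000000000000000 = 11398895185373143/20.
Numerically: E[X] ≈ 5.6994e+14.

E[X] = 262144000000000000000000 · (7/20)^{19} = 11398895185373143/20 ≈ 5.6994e+14.


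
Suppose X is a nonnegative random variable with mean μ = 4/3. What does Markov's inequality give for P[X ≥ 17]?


μ = E[X] = 4/3, a = 17.
Markov: P[X ≥ 17] ≤ μ/a = (4/3)/17 = 4/51.
Numerically: ≈ 0.078.
(Since a = 17 > μ = 1.333, the bound 4/51 is < 1 and informative.)

P[X ≥ 17] ≤ 4/51 ≈ 0.078.


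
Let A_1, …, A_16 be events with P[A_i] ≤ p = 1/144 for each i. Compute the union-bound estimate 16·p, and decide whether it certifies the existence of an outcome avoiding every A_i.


Union bound: P[∪_{i=1}^{16} A_i] ≤ Σ_i P[A_i] ≤ 16·p = 16·(1/144) = 1/9.
Numerically: 1/9 ≈ 0.1111111.
Is 1/9 < 1? YES.
Since P[∪ A_i] ≤ 1/9 < 1, the complement has P[∩ A_i^c] ≥ 1 − 1/9 = 8/9 > 0, so some outcome avoids every A_i.

16·p = 1/9 ≈ 0.1111111; existence CERTIFIED by the union bound.


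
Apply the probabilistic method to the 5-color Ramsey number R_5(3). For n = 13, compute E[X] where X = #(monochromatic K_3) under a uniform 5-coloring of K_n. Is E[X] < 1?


E[X] = C(13, 3) · 5^{1 − 3} = 286 · 5^{−2} = 286/25.
As a reduced fraction: E[X] = 286/25 ≈ 11.44000.
Is E[X] < 1? NO.
Since E[X] ≥ 1, the first-moment bound is inconclusive at n = 13; it does NOT by itself certify R_5(3) > 13.

E[X] = 286/25 ≈ 11.44000; E[X] ≥ 1; first-moment method inconclusive here.


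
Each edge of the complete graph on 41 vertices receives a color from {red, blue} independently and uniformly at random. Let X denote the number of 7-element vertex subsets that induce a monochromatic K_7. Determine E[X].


Let X = Σ_S X_S over the C(41, 7) = 22481940 subsets S of size 7, where X_S = 1 if the K_7 on S is monochromatic.
For a fixed S, the K_7 on S has C(7, 2) = 21 edges. P[all 21 edges red] = (1/2)^21, and likewise for blue, so P[monochromatic] = 2·(1/2)^21 = 2^{1 − 21} = 1/1048576.
By linearity of expectation: E[X] = C(41, 7) · 2^{1 − 21} = 22481940 · 1/1048576 = 5620485/262144.
Numerically: E[X] ≈ 21.4404.

E[X] = C(41,7)·2^(1−C(7,2)) = 5620485/262144 ≈ 21.4404.


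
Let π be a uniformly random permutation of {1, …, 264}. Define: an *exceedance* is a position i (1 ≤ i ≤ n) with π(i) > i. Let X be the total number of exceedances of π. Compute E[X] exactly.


Write X = Σ_{i=1}^{264} X_i, where X_i = 1_{π(i) > i}.
For each fixed i, π(i) is uniform over {1, …, 264} (marginal of a uniform permutation), so P[π(i) > i] = (n − i)/n. Summing: Σ_{i=1}^{264} (n − i)/n = (0 + 1 + … + 263)/264 = 264(264 − 1)/(2·264) = (264 − 1)/2.
Hence E[X] = Σ_{i=1}^{264} (264 − i)/264 = 263/2 ≈ 131.5000.

E[X] = 263/2 = 131.5000.


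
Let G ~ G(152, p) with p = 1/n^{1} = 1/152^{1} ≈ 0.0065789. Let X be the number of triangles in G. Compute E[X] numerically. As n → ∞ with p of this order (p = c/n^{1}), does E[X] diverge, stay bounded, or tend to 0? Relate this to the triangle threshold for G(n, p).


Number of potential triangles: C(152, 3) = 573800.
Each occurs with probability p³ ≈ (0.0065789)³ ≈ 2.8475361e-07.
By linearity: E[X] = C(152, 3)·p³ ≈ 573800 · 2.8475361e-07 ≈ 0.16339.
Here α = 1, so p = 1/n is exactly at the triangle threshold p ~ 1/n. Asymptotically E[X] → c³/6 = 1³/6 = 1/6 ≈ 0.16667, a bounded constant. In this regime the triangle count is asymptotically Poisson(c³/6).

E[X] ≈ 0.16339; in regime p = Θ(1/n^{1}) E[X] stays bounded (at the triangle threshold p ~ 1/n).


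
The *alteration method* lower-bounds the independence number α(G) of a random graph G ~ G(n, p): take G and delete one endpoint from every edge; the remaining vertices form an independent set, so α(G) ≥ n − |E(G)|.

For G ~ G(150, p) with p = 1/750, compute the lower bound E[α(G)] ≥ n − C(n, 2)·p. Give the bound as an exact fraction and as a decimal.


E[|E(G)|] = C(150, 2)·p = 11175 · (1/750) = 149/10.
E[α(G)] ≥ n − E[|E(G)|] = 150 − 149/10 = 1351/10.
Numerically: ≈ 135.100000.
(This is only a lower bound; the true E[α(G)] may be larger.)

E[α(G)] ≥ 1351/10 ≈ 135.100000.


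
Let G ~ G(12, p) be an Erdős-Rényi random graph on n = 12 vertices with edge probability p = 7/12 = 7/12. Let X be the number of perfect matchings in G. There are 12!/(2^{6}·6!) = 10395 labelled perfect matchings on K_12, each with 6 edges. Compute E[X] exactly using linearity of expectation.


K_12 has 12!/(2^{6}·6!) = 10395 labelled perfect matchings.
For each such perfect matching H, let X_H = 1 if all 6 edges of H are present in G. Then P[X_H = 1] = p^{6} = (7/12)^{6} = 117649/2985984.
By linearity: E[X] = Σ_H E[X_H] = 10395 · p^{6} = 10395 · 117649/2985984 = 45294865/110592.
Numerically: E[X] ≈ 409.57.

E[X] = 10395 · (7/12)^{6} = 45294865/110592 ≈ 409.57.


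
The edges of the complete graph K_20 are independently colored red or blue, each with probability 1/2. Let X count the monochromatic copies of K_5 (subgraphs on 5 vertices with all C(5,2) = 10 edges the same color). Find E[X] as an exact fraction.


Let X = Σ_S X_S over the C(20, 5) = 15504 subsets S of size 5, where X_S = 1 if the K_5 on S is monochromatic.
For a fixed S, the K_5 on S has C(5, 2) = 10 edges. P[all 10 edges red] = (1/2)^10, and likewise for blue, so P[monochromatic] = 2·(1/2)^10 = 2^{1 − 10} = 1/512.
By linearity: E[X] = C(20, 5) · 2^{1 − 10} = 15504 · 1/512 = 969/32.
Numerically: E[X] ≈ 30.281.

E[X] = C(20,5)·2^(1−C(5,2)) = 969/32 ≈ 30.281.


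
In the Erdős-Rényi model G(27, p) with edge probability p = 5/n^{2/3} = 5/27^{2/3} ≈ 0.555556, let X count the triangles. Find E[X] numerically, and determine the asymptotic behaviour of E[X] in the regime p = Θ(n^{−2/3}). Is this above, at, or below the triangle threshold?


Number of potential triangles: C(27, 3) = 2925.
Each occurs with probability p³ ≈ (0.555556)³ ≈ 1.71467764e-01.
By linearity: E[X] = C(27, 3)·p³ ≈ 2925 · 1.71467764e-01 ≈ 501.543210.
Since α = 2/3 < 1, p = c/n^{2/3} ≫ 1/n is above the triangle threshold p ~ 1/n. Asymptotically E[X] ~ (c³/6)·n^{3(1−α)} = (5³/6)·n^{1} → ∞; triangles are abundant w.h.p.

E[X] ≈ 501.543210; in regime p = Θ(1/n^{2/3}) E[X] diverges (above the triangle threshold p ~ 1/n).


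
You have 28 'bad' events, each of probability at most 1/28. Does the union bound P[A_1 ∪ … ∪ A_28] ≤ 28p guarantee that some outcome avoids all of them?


Union bound: P[∪_{i=1}^{28} A_i] ≤ Σ_i P[A_i] ≤ 28·p = 28·(1/28) = 1.
Numerically: 1 ≈ 1.000000.
Is 1 < 1? NO.
Since the bound 1 is ≥ 1, the union bound is uninformative here; it does NOT by itself certify existence.

28·p = 1 ≈ 1.000000; existence NOT certified by the union bound.


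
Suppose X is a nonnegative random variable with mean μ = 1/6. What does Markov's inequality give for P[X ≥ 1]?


μ = E[X] = 1/6, a = 1.
Markov: P[X ≥ 1] ≤ μ/a = (1/6)/1 = 1/6.
Numerically: ≈ 0.167.
(Since a = 1 > μ = 0.167, the bound 1/6 is < 1 and informative.)

P[X ≥ 1] ≤ 1/6 ≈ 0.167.


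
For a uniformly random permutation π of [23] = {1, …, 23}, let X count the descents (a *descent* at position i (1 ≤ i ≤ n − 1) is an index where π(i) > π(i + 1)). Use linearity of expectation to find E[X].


Write X = Σ X_I over i = 1, …, 22, with X_I the indicator of one descent.
There are 22 indicators.
For each fixed i, the pair (π(i), π(i+1)) is a uniformly random ordered pair of distinct values from {1, …, 23}; by symmetry P[π(i) > π(i+1)] = 1/2.
By linearity: E[X] = 22 · (1/2) = (23 − 1) · (1/2) = 11 ≈ 11.00000.

E[X] = 11 = 11.00000.


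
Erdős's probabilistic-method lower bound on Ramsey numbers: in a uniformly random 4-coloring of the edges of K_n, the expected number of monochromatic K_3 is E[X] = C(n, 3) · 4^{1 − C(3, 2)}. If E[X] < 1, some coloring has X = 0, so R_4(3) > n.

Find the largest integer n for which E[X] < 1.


We need C(n, 3) · 4^{1 − 3} < 1, i.e. C(n, 3) < 4^{3 − 1} = 16.
Check values of n near the boundary:
  n = 3: C(3, 3) = 1; 1 < 16? YES
  n = 4: C(4, 3) = 4; 4 < 16? YES
  n = 5: C(5, 3) = 10; 10 < 16? YES
  n = 6: C(6, 3) = 20; 20 < 16? NO
  n = 7: C(7, 3) = 35; 35 < 16? NO
The largest n with C(n, 3) < 16 is n = 5 (where E[X] = 5/8 ≈ 0.6250000). Hence R_4(3) > 5, i.e. R_4(3) ≥ 6.

Largest n = 5; hence R_4(3) > 5.


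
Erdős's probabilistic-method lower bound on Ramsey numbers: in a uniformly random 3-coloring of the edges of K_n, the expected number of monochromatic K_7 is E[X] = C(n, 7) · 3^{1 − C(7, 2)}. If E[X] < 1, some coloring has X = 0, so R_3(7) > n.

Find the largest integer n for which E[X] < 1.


We need C(n, 7) · 3^{1 − 21} < 1, i.e. C(n, 7) < 3^{21 − 1} = 3486784401.
Check values of n near the boundary:
  n = 75: C(75, 7) = 1984829850; 1984829850 < 3486784401? YES
  n = 76: C(76, 7) = 2186189400; 2186189400 < 3486784401? YES
  n = 77: C(77, 7) = 2404808340; 2404808340 < 3486784401? YES
  n = 78: C(78, 7) = 2641902120; 2641902120 < 3486784401? YES
  n = 79: C(79, 7) = 2898753715; 2898753715 < 3486784401? YES
  n = 80: C(80, 7) = 3176716400; 3176716400 < 3486784401? YES
  n = 81: C(81, 7) = 3477216600; 3477216600 < 3486784401? YES
  n = 82: C(82, 7) = 3801756816; 3801756816 < 3486784401? NO
  n = 83: C(83, 7) = 4151918628; 4151918628 < 3486784401? NO
  n = 84: C(84, 7) = 4529365776; 4529365776 < 3486784401? NO
The largest n with C(n, 7) < 3486784401 is n = 81 (where E[X] = 42928600/43046721 ≈ 0.997). Hence R_3(7) > 81, i.e. R_3(7) ≥ 82.

Largest n = 81; hence R_3(7) > 81.


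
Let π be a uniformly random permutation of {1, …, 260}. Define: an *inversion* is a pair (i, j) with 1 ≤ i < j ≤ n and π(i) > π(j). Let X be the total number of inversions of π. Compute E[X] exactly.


Write X = Σ X_I over the C(260, 2) = 33670 pairs i < j, with X_I the indicator of one inversion.
There are 33670 indicators.
For each fixed pair i < j, the values π(i) and π(j) are two distinct elements of {1, …, 260} in uniformly random order; by symmetry P[π(i) > π(j)] = 1/2.
By linearity: E[X] = 33670 · (1/2) = C(260, 2) · (1/2) = 33670/2 = 16835 ≈ 16835.000000.

E[X] = 16835 = 16835.000000.


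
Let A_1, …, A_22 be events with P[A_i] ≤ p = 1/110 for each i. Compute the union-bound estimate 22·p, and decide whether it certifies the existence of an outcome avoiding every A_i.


Union bound: P[∪_{i=1}^{22} A_i] ≤ Σ_i P[A_i] ≤ 22·p = 22·(1/110) = 1/5.
Numerically: 1/5 ≈ 0.20000.
Is 1/5 < 1? YES.
Since P[∪ A_i] ≤ 1/5 < 1, the complement has P[∩ A_i^c] ≥ 1 − 1/5 = 4/5 > 0, so some outcome avoids every A_i.

22·p = 1/5 ≈ 0.20000; existence CERTIFIED by the union bound.


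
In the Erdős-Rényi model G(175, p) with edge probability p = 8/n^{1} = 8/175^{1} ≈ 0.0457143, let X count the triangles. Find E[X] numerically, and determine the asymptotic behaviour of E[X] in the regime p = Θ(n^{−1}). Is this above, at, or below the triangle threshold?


Number of potential triangles: C(175, 3) = 877975.
Each occurs with probability p³ ≈ (0.0457143)³ ≈ 9.55335277e-05.
By linearity: E[X] = C(175, 3)·p³ ≈ 877975 · 9.55335277e-05 ≈ 83.876049.
Here α = 1, so p = 8/n is exactly at the triangle threshold p ~ 1/n. Asymptotically E[X] → c³/6 = 8³/6 = 256/3 ≈ 85.333333, a bounded constant. In this regime the triangle count is asymptotically Poisson(c³/6).

E[X] ≈ 83.876049; in regime p = Θ(1/n^{1}) E[X] stays bounded (at the triangle threshold p ~ 1/n).


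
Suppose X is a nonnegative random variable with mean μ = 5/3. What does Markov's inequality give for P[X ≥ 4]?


μ = E[X] = 5/3, a = 4.
Markov: P[X ≥ 4] ≤ μ/a = (5/3)/4 = 5/12.
Numerically: ≈ 0.417.
(Since a = 4 > μ = 1.667, the bound 5/12 is < 1 and informative.)

P[X ≥ 4] ≤ 5/12 ≈ 0.417.


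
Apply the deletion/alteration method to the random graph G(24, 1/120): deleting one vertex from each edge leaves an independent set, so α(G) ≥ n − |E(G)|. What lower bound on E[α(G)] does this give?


E[|E(G)|] = C(24, 2)·p = 276 · (1/120) = 23/10.
E[α(G)] ≥ n − E[|E(G)|] = 24 − 23/10 = 217/10.
Numerically: ≈ 21.70000.
(This is only a lower bound; the true E[α(G)] may be larger.)

E[α(G)] ≥ 217/10 ≈ 21.70000.


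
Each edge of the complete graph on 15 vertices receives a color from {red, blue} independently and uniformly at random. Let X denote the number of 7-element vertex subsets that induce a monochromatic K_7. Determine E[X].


Let X = Σ_S X_S over the C(15, 7) = 6435 subsets S of size 7, where X_S = 1 if the K_7 on S is monochromatic.
For a fixed S, the K_7 on S has C(7, 2) = 21 edges. P[all 21 edges red] = (1/2)^21, and likewise for blue, so P[monochromatic] = 2·(1/2)^21 = 2^{1 − 21} = 1/1048576.
By linearity of expectation: E[X] = C(15, 7) · 2^{1 − 21} = 6435 · 1/1048576 = 6435/1048576.
Numerically: E[X] ≈ 0.0061.

E[X] = C(15,7)·2^(1−C(7,2)) = 6435/1048576 ≈ 0.0061.


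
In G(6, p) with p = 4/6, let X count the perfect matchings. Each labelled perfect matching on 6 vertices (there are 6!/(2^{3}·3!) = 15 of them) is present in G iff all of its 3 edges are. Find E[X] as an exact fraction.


K_6 has 6!/(2^{3}·3!) = 15 labelled perfect matchings.
For each such perfect matching H, let X_H = 1 if all 3 edges of H are present in G. Then P[X_H = 1] = p^{3} = (2/3)^{3} = 8/27.
Summing the indicators: E[X] = Σ_H E[X_H] = 15 · p^{3} = 15 · 8/27 = 40/9.
Numerically: E[X] ≈ 4.44.

E[X] = 15 · (2/3)^{3} = 40/9 ≈ 4.44.


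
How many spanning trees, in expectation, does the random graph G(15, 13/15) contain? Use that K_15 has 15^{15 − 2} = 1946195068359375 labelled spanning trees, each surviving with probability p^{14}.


K_15 has 15^{15 − 2} = 1946195068359375 labelled spanning trees.
For each such spanning tree H, let X_H = 1 if all 14 edges of H are present in G. Then P[X_H = 1] = p^{14} = (13/15)^{14} = 3937376385699289/29192926025390625.
By linearity of expectation: E[X] = Σ_H E[X_H] = 1946195068359375 · p^{14} = 1946195068359375 · 3937376385699289/29192926025390625 = 3937376385699289/15.
Numerically: E[X] ≈ 2.62492e+14.

E[X] = 1946195068359375 · (13/15)^{14} = 3937376385699289/15 ≈ 2.62492e+14.


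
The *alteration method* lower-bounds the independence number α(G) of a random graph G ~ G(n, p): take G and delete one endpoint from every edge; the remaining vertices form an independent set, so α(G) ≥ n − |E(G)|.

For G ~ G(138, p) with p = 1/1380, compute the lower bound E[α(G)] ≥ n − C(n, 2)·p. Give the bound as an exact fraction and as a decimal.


E[|E(G)|] = C(138, 2)·p = 9453 · (1/1380) = 137/20.
E[α(G)] ≥ n − E[|E(G)|] = 138 − 137/20 = 2623/20.
Numerically: ≈ 131.150.
(This is only a lower bound; the true E[α(G)] may be larger.)

E[α(G)] ≥ 2623/20 ≈ 131.150.


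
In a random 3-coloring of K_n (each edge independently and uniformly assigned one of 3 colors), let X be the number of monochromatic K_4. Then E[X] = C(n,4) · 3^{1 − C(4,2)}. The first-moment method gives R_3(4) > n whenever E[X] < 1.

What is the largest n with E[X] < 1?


We need C(n, 4) · 3^{1 − 6} < 1, i.e. C(n, 4) < 3^{6 − 1} = 243.
Check values of n near the boundary:
  n = 9: C(9, 4) = 126; 126 < 243? YES
  n = 10: C(10, 4) = 210; 210 < 243? YES
  n = 11: C(11, 4) = 330; 330 < 243? NO
  n = 12: C(12, 4) = 495; 495 < 243? NO
  n = 13: C(13, 4) = 715; 715 < 243? NO
The largest n with C(n, 4) < 243 is n = 10 (where E[X] = 70/81 ≈ 0.86420). Hence R_3(4) > 10, i.e. R_3(4) ≥ 11.

Largest n = 10; hence R_3(4) > 10.


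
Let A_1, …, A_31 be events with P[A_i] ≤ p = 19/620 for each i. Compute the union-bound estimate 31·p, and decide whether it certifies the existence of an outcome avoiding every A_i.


Union bound: P[∪_{i=1}^{31} A_i] ≤ Σ_i P[A_i] ≤ 31·p = 31·(19/620) = 19/20.
Numerically: 19/20 ≈ 0.950.
Is 19/20 < 1? YES.
Since P[∪ A_i] ≤ 19/20 < 1, the complement has P[∩ A_i^c] ≥ 1 − 19/20 = 1/20 > 0, so some outcome avoids every A_i.

31·p = 19/20 ≈ 0.950; existence CERTIFIED by the union bound.


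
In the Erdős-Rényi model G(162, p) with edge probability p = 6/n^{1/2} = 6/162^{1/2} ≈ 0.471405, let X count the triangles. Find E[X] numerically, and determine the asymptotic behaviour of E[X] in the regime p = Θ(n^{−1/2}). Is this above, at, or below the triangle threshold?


Number of potential triangles: C(162, 3) = 695520.
Each occurs with probability p³ ≈ (0.471405)³ ≈ 1.04756560e-01.
By linearity: E[X] = C(162, 3)·p³ ≈ 695520 · 1.04756560e-01 ≈ 72860.282733.
Since α = 1/2 < 1, p = c/n^{1/2} ≫ 1/n is above the triangle threshold p ~ 1/n. Asymptotically E[X] ~ (c³/6)·n^{3(1−α)} = (6³/6)·n^{1.5} → ∞; triangles are abundant w.h.p.

E[X] ≈ 72860.282733; in regime p = Θ(1/n^{1/2}) E[X] diverges (above the triangle threshold p ~ 1/n).


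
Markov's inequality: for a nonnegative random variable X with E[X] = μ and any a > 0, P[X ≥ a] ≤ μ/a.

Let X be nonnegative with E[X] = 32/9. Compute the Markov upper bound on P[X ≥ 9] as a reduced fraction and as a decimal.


μ = E[X] = 32/9, a = 9.
Markov: P[X ≥ 9] ≤ μ/a = (32/9)/9 = 32/81.
Numerically: ≈ 0.395.
(Since a = 9 > μ = 3.556, the bound 32/81 is < 1 and informative.)

P[X ≥ 9] ≤ 32/81 ≈ 0.395.


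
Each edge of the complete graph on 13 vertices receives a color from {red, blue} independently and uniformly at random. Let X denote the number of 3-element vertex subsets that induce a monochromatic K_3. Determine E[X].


Let X = Σ_S X_S over the C(13, 3) = 286 subsets S of size 3, where X_S = 1 if the K_3 on S is monochromatic.
For a fixed S, the K_3 on S has C(3, 2) = 3 edges. P[all 3 edges red] = (1/2)^3, and likewise for blue, so P[monochromatic] = 2·(1/2)^3 = 2^{1 − 3} = 1/4.
Summing: E[X] = C(13, 3) · 2^{1 − 3} = 286 · 1/4 = 143/2.
Numerically: E[X] ≈ 71.500000.

E[X] = C(13,3)·2^(1−C(3,2)) = 143/2 ≈ 71.500000.


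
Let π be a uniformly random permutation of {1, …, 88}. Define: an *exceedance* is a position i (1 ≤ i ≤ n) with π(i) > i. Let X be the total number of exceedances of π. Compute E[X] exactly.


Write X = Σ_{i=1}^{88} X_i, where X_i = 1_{π(i) > i}.
For each fixed i, π(i) is uniform over {1, …, 88} (marginal of a uniform permutation), so P[π(i) > i] = (n − i)/n. Summing: Σ_{i=1}^{88} (n − i)/n = (0 + 1 + … + 87)/88 = 88(88 − 1)/(2·88) = (88 − 1)/2.
Hence E[X] = Σ_{i=1}^{88} (88 − i)/88 = 87/2 ≈ 43.5000.

E[X] = 87/2 = 43.5000.


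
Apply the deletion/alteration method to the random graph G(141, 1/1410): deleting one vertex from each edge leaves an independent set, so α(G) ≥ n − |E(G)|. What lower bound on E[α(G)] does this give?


E[|E(G)|] = C(141, 2)·p = 9870 · (1/1410) = 7.
E[α(G)] ≥ n − E[|E(G)|] = 141 − 7 = 134.
Numerically: ≈ 134.0000.
(This is only a lower bound; the true E[α(G)] may be larger.)

E[α(G)] ≥ 134 ≈ 134.0000.


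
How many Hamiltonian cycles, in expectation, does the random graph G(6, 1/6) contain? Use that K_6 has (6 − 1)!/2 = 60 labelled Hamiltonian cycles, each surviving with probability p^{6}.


K_6 has (6 − 1)!/2 = 60 labelled Hamiltonian cycles.
For each such Hamiltonian cycle H, let X_H = 1 if all 6 edges of H are present in G. Then P[X_H = 1] = p^{6} = (1/6)^{6} = 1/46656.
By linearity: E[X] = Σ_H E[X_H] = 60 · p^{6} = 60 · 1/46656 = 5/3888.
Numerically: E[X] ≈ 0.00128601.

E[X] = 60 · (1/6)^{6} = 5/3888 ≈ 0.00128601.


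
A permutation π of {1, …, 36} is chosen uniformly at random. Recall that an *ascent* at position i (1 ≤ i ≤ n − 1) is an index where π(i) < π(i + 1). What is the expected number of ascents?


Write X = Σ X_I over i = 1, …, 35, with X_I the indicator of one ascent.
There are 35 indicators.
For each fixed i, the pair (π(i), π(i+1)) is a uniformly random ordered pair of distinct values from {1, …, 36}; by symmetry P[π(i) < π(i+1)] = 1/2.
By linearity: E[X] = 35 · (1/2) = (36 − 1) · (1/2) = 35/2 ≈ 17.50000.

E[X] = 35/2 = 17.50000.


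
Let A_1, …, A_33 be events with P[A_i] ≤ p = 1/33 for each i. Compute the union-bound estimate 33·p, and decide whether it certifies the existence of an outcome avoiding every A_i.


Union bound: P[∪_{i=1}^{33} A_i] ≤ Σ_i P[A_i] ≤ 33·p = 33·(1/33) = 1.
Numerically: 1 ≈ 1.000.
Is 1 < 1? NO.
Since the bound 1 is ≥ 1, the union bound is uninformative here; it does NOT by itself certify existence.

33·p = 1 ≈ 1.000; existence NOT certified by the union bound.


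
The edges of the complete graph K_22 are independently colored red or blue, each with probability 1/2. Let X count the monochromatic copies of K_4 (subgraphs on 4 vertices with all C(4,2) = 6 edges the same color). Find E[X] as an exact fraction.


Let X = Σ_S X_S over the C(22, 4) = 7315 subsets S of size 4, where X_S = 1 if the K_4 on S is monochromatic.
For a fixed S, the K_4 on S has C(4, 2) = 6 edges. P[all 6 edges red] = (1/2)^6, and likewise for blue, so P[monochromatic] = 2·(1/2)^6 = 2^{1 − 6} = 1/32.
Summing: E[X] = C(22, 4) · 2^{1 − 6} = 7315 · 1/32 = 7315/32.
Numerically: E[X] ≈ 228.594.

E[X] = C(22,4)·2^(1−C(4,2)) = 7315/32 ≈ 228.594.


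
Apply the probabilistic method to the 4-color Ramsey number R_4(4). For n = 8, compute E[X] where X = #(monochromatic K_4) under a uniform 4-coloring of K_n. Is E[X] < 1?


E[X] = C(8, 4) · 4^{1 − 6} = 70 · 4^{−5} = 70/1024.
As a reduced fraction: E[X] = 35/512 ≈ 0.06836.
Is E[X] < 1? YES.
Since E[X] < 1, there exists a 4-coloring of K_{8} with no monochromatic K_4; hence R_4(4) > 8.

E[X] = 35/512 ≈ 0.06836; E[X] < 1, so R_4(4) > 8.


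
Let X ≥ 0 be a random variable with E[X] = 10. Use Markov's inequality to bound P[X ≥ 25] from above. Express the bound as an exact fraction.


μ = E[X] = 10, a = 25.
Markov: P[X ≥ 25] ≤ μ/a = (10)/25 = 2/5.
Numerically: ≈ 0.40000.
(Since a = 25 > μ = 10.00000, the bound 2/5 is < 1 and informative.)

P[X ≥ 25] ≤ 2/5 ≈ 0.40000.


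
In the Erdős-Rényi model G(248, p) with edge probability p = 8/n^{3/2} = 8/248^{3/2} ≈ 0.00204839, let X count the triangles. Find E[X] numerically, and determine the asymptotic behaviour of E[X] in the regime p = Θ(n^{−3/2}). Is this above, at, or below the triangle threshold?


Number of potential triangles: C(248, 3) = 2511496.
Each occurs with probability p³ ≈ (0.00204839)³ ≈ 8.59483210e-09.
By linearity: E[X] = C(248, 3)·p³ ≈ 2511496 · 8.59483210e-09 ≈ 0.021586.
Since α = 3/2 > 1, p = c/n^{3/2} = o(1/n) is below the triangle threshold p ~ 1/n. Asymptotically E[X] ~ (c³/6)·n^{3(1−α)} = (8³/6)·n^{-1.5} → 0, so by Markov's inequality G has no triangles w.h.p.

E[X] ≈ 0.021586; in regime p = Θ(1/n^{3/2}) E[X] tends to 0 (below the triangle threshold p ~ 1/n).


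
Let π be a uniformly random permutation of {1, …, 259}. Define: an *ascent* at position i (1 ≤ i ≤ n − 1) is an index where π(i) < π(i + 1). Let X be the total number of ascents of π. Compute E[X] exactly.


Write X = Σ X_I over i = 1, …, 258, with X_I the indicator of one ascent.
There are 258 indicators.
For each fixed i, the pair (π(i), π(i+1)) is a uniformly random ordered pair of distinct values from {1, …, 259}; by symmetry P[π(i) < π(i+1)] = 1/2.
By linearity: E[X] = 258 · (1/2) = (259 − 1) · (1/2) = 129 ≈ 129.000.

E[X] = 129 = 129.000.


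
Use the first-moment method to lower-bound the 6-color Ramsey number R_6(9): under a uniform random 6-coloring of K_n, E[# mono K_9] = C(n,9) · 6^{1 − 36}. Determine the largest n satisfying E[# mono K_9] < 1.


We need C(n, 9) · 6^{1 − 36} < 1, i.e. C(n, 9) < 6^{36 − 1} = 1719070799748422591028658176.
Check values of n near the boundary:
  n = 4406: C(4406, 9) = 1710356485221788389505285700; 1710356485221788389505285700 < 1719070799748422591028658176? YES
  n = 4407: C(4407, 9) = 1713856532599459170657070050; 1713856532599459170657070050 < 1719070799748422591028658176? YES
  n = 4408: C(4408, 9) = 1717362945146264156457459600; 1717362945146264156457459600 < 1719070799748422591028658176? YES
  n = 4409: C(4409, 9) = 1720875732988608787686577131; 1720875732988608787686577131 < 1719070799748422591028658176? NO
The largest n with C(n, 9) < 1719070799748422591028658176 is n = 4408 (where E[X] = 35778394690547169926197075/35813974994758803979763712 ≈ 0.999007). Hence R_6(9) > 4408, i.e. R_6(9) ≥ 4409.

Largest n = 4408; hence R_6(9) > 4408.


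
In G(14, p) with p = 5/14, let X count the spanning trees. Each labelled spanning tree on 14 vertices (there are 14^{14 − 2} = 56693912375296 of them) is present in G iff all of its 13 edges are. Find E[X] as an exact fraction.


K_14 has 14^{14 − 2} = 56693912375296 labelled spanning trees.
For each such spanning tree H, let X_H = 1 if all 13 edges of H are present in G. Then P[X_H = 1] = p^{13} = (5/14)^{13} = 1220703125/793714773254144.
Summing the indicators: E[X] = Σ_H E[X_H] = 56693912375296 · p^{13} = 56693912375296 · 1220703125/793714773254144 = 1220703125/14.
Numerically: E[X] ≈ 8.71931e+07.

E[X] = 56693912375296 · (5/14)^{13} = 1220703125/14 ≈ 8.71931e+07.


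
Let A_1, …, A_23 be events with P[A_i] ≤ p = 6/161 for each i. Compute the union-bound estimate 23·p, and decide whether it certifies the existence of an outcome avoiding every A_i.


Union bound: P[∪_{i=1}^{23} A_i] ≤ Σ_i P[A_i] ≤ 23·p = 23·(6/161) = 6/7.
Numerically: 6/7 ≈ 0.8571429.
Is 6/7 < 1? YES.
Since P[∪ A_i] ≤ 6/7 < 1, the complement has P[∩ A_i^c] ≥ 1 − 6/7 = 1/7 > 0, so some outcome avoids every A_i.

23·p = 6/7 ≈ 0.8571429; existence CERTIFIED by the union bound.


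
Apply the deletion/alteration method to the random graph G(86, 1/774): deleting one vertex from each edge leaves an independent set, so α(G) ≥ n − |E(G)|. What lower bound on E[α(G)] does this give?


E[|E(G)|] = C(86, 2)·p = 3655 · (1/774) = 85/18.
E[α(G)] ≥ n − E[|E(G)|] = 86 − 85/18 = 1463/18.
Numerically: ≈ 81.2778.
(This is only a lower bound; the true E[α(G)] may be larger.)

E[α(G)] ≥ 1463/18 ≈ 81.2778.


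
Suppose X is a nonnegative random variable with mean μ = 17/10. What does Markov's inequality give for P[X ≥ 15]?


μ = E[X] = 17/10, a = 15.
Markov: P[X ≥ 15] ≤ μ/a = (17/10)/15 = 17/150.
Numerically: ≈ 0.113333.
(Since a = 15 > μ = 1.700000, the bound 17/150 is < 1 and informative.)

P[X ≥ 15] ≤ 17/150 ≈ 0.113333.
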